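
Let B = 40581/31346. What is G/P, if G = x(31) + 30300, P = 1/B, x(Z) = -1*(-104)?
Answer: 616912362/15673 ≈ 39362.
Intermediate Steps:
x(Z) = 104
B = 40581/31346 (B = 40581*(1/31346) = 40581/31346 ≈ 1.2946)
P = 31346/40581 (P = 1/(40581/31346) = 31346/40581 ≈ 0.77243)
G = 30404 (G = 104 + 30300 = 30404)
G/P = 30404/(31346/40581) = 30404*(40581/31346) = 616912362/15673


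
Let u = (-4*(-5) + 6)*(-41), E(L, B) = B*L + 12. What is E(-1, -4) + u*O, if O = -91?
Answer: 97022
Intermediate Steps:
E(L, B) = 12 + B*L
u = -1066 (u = (20 + 6)*(-41) = 26*(-41) = -1066)
E(-1, -4) + u*O = (12 - 4*(-1)) - 1066*(-91) = (12 + 4) + 97006 = 16 + 97006 = 97022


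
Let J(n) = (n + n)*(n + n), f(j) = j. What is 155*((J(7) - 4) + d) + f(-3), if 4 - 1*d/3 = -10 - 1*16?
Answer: 43707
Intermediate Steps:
d = 90 (d = 12 - 3*(-10 - 1*16) = 12 - 3*(-10 - 16) = 12 - 3*(-26) = 12 + 78 = 90)
J(n) = 4*n² (J(n) = (2*n)*(2*n) = 4*n²)
155*((J(7) - 4) + d) + f(-3) = 155*((4*7² - 4) + 90) - 3 = 155*((4*49 - 4) + 90) - 3 = 155*((196 - 4) + 90) - 3 = 155*(192 + 90) - 3 = 155*282 - 3 = 43710 - 3 = 43707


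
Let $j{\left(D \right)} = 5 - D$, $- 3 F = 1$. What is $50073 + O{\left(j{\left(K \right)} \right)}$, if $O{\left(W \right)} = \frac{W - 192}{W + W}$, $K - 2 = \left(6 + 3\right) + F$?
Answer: $\frac{1703075}{34} \approx 50090.0$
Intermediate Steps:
$F = - \frac{1}{3}$ ($F = \left(- \frac{1}{3}\right) 1 = - \frac{1}{3} \approx -0.33333$)
$K = \frac{32}{3}$ ($K = 2 + \left(\left(6 + 3\right) - \frac{1}{3}\right) = 2 + \left(9 - \frac{1}{3}\right) = 2 + \frac{26}{3} = \frac{32}{3} \approx 10.667$)
$O{\left(W \right)} = \frac{-192 + W}{2 W}$
$50073 + O{\left(j{\left(K \right)} \right)} = 50073 + \frac{-192 + \left(5 - \frac{32}{3}\right)}{2 \left(5 - \frac{32}{3}\right)} = 50073 + \frac{-192 - \frac{17}{3}}{2 \left(- \frac{17}{3}\right)} = 50073 + \frac{1}{2} \left(- \frac{3}{17}\right) \left(- \frac{593}{3}\right) = 50073 + \frac{593}{34} = \frac{1703075}{34}$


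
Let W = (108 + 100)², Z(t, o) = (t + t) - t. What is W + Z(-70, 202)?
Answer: 43194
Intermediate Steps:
Z(t, o) = t (Z(t, o) = 2*t - t = t)
W = 43264 (W = 208² = 43264)
W + Z(-70, 202) = 43264 - 70 = 43194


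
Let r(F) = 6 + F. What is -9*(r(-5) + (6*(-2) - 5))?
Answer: 144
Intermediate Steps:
-9*(r(-5) + (6*(-2) - 5)) = -9*((6 - 5) + (6*(-2) - 5)) = -9*(1 + (-12 - 5)) = -9*(1 - 17) = -9*(-16) = 144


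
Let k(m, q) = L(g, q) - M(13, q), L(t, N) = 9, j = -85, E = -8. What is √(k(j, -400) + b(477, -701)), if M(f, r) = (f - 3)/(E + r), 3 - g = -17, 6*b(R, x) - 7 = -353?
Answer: I*√506073/102 ≈ 6.9744*I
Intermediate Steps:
b(R, x) = -173/3 (b(R, x) = 7/6 + (⅙)*(-353) = 7/6 - 353/6 = -173/3)
g = 20 (g = 3 - 1*(-17) = 3 + 17 = 20)
M(f, r) = (-3 + f)/(-8 + r) (M(f, r) = (f - 3)/(-8 + r) = (-3 + f)/(-8 + r))
k(m, q) = 9 - 10/(-8 + q) (k(m, q) = 9 - (-3 + 13)/(-8 + q) = 9 - 10/(-8 + q))
√(k(j, -400) + b(477, -701)) = √((-82 + 9*(-400))/(-8 - 400) - 173/3) = √((-82 - 3600)/(-408) - 173/3) = √(-1/408*(-3682) - 173/3) = √(1841/204 - 173/3) = √(-9923/204) = I*√506073/102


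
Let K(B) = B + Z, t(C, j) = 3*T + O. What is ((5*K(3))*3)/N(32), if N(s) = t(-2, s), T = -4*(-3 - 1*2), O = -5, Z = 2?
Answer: 15/11 ≈ 1.3636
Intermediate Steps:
T = 20 (T = -4*(-3 - 2) = -4*(-5) = 20)
t(C, j) = 55 (t(C, j) = 3*20 - 5 = 60 - 5 = 55)
N(s) = 55
K(B) = 2 + B (K(B) = B + 2 = 2 + B)
((5*K(3))*3)/N(32) = ((5*(2 + 3))*3)/55 = ((5*5)*3)*(1/55) = (25*3)*(1/55) = 75*(1/55) = 15/11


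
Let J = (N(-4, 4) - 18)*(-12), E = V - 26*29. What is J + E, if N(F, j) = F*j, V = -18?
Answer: -364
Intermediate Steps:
E = -772 (E = -18 - 26*29 = -18 - 754 = -772)
J = 408 (J = (-4*4 - 18)*(-12) = (-16 - 18)*(-12) = -34*(-12) = 408)
J + E = 408 - 772 = -364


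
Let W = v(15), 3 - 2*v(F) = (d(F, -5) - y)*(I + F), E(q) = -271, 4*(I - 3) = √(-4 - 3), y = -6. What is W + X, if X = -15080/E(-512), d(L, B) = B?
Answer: 26095/542 - I*√7/8 ≈ 48.146 - 0.33072*I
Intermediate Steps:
I = 3 + I*√7/4 (I = 3 + √(-4 - 3)/4 = 3 + √(-7)/4 = 3 + (I*√7)/4 = 3 + I*√7/4 ≈ 3.0 + 0.66144*I)
v(F) = -F/2 - I*√7/8 (v(F) = 3/2 - (-5 - 1*(-6))*((3 + I*√7/4) + F)/2 = 3/2 - (-5 + 6)*(3 + F + I*√7/4)/2 = 3/2 - (3 + F + I*√7/4)/2 = 3/2 + (-3/2 - F/2 - I*√7/8) = -F/2 - I*√7/8)
W = -15/2 - I*√7/8 (W = -½*15 - I*√7/8 = -15/2 - I*√7/8 ≈ -7.5 - 0.33072*I)
X = 15080/271 (X = -15080/(-271) = -15080*(-1/271) = 15080/271 ≈ 55.646)
W + X = (-15/2 - I*√7/8) + 15080/271 = 26095/542 - I*√7/8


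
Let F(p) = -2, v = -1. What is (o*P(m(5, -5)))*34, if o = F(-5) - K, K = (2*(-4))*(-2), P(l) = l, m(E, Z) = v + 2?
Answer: -612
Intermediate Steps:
m(E, Z) = 1 (m(E, Z) = -1 + 2 = 1)
K = 16 (K = -8*(-2) = 16)
o = -18 (o = -2 - 1*16 = -2 - 16 = -18)
(o*P(m(5, -5)))*34 = -18*1*34 = -18*34 = -612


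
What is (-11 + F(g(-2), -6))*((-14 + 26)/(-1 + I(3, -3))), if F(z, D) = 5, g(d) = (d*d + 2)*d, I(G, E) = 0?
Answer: 72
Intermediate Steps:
g(d) = d*(2 + d²) (g(d) = (d² + 2)*d = (2 + d²)*d = d*(2 + d²))
(-11 + F(g(-2), -6))*((-14 + 26)/(-1 + I(3, -3))) = (-11 + 5)*((-14 + 26)/(-1 + 0)) = -72/(-1) = -72*(-1) = -6*(-12) = 72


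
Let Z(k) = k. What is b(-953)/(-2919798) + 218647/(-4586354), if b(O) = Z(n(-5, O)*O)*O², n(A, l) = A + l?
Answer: -1901436652282405835/6695613618246 ≈ -2.8398e+5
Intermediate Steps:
b(O) = O³*(-5 + O) (b(O) = ((-5 + O)*O)*O² = (O*(-5 + O))*O² = O³*(-5 + O))
b(-953)/(-2919798) + 218647/(-4586354) = ((-953)³*(-5 - 953))/(-2919798) + 218647/(-4586354) = -865523177*(-958)*(-1/2919798) + 218647*(-1/4586354) = 829171203566*(-1/2919798) - 218647/4586354 = -414585601783/1459899 - 218647/4586354 = -1901436652282405835/6695613618246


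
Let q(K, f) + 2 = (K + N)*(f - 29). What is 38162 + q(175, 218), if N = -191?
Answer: 35136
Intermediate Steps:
q(K, f) = -2 + (-191 + K)*(-29 + f) (q(K, f) = -2 + (K - 191)*(f - 29) = -2 + (-191 + K)*(-29 + f))
38162 + q(175, 218) = 38162 + (5537 - 191*218 - 29*175 + 175*218) = 38162 + (5537 - 41638 - 5075 + 38150) = 38162 - 3026 = 35136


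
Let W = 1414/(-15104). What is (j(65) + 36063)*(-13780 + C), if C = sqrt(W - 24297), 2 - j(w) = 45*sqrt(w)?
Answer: -5*(7213 - 9*sqrt(65))*(13008320 - I*sqrt(21652014818))/944 ≈ -4.9198e+8 + 5.5651e+6*I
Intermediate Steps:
j(w) = 2 - 45*sqrt(w)
W = -707/7552 (W = 1414*(-1/15104) = -707/7552 ≈ -0.093618)
C = I*sqrt(21652014818)/944 (C = sqrt(-707/7552 - 24297) = sqrt(-183491651/7552) = I*sqrt(21652014818)/944 ≈ 155.88*I)
(j(65) + 36063)*(-13780 + C) = ((2 - 45*sqrt(65)) + 36063)*(-13780 + I*sqrt(21652014818)/944) = (36065 - 45*sqrt(65))*(-13780 + I*sqrt(21652014818)/944) = (-13780 + I*sqrt(21652014818)/944)*(36065 - 45*sqrt(65))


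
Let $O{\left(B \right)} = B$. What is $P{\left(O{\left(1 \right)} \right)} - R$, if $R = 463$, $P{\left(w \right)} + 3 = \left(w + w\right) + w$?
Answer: $-463$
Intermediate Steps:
$P{\left(w \right)} = -3 + 3 w$ ($P{\left(w \right)} = -3 + \left(\left(w + w\right) + w\right) = -3 + \left(2 w + w\right) = -3 + 3 w$)
$P{\left(O{\left(1 \right)} \right)} - R = \left(-3 + 3 \cdot 1\right) - 463 = \left(-3 + 3\right) - 463 = 0 - 463 = -463$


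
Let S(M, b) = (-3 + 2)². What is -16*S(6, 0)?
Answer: -16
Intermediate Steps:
S(M, b) = 1 (S(M, b) = (-1)² = 1)
-16*S(6, 0) = -16*1 = -16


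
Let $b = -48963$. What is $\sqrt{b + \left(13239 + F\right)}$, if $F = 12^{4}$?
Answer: $2 i \sqrt{3747} \approx 122.43 i$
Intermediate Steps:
$F = 20736$
$\sqrt{b + \left(13239 + F\right)} = \sqrt{-48963 + \left(13239 + 20736\right)} = \sqrt{-48963 + 33975} = \sqrt{-14988} = 2 i \sqrt{3747}$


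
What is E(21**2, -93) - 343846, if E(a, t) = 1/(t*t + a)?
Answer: -3125560139/9090 ≈ -3.4385e+5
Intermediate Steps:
E(a, t) = 1/(a + t**2) (E(a, t) = 1/(t**2 + a) = 1/(a + t**2))
E(21**2, -93) - 343846 = 1/(21**2 + (-93)**2) - 343846 = 1/(441 + 8649) - 343846 = 1/9090 - 343846 = -3125560139/9090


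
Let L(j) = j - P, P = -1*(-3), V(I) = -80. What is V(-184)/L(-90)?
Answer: 80/93 ≈ 0.86022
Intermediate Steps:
P = 3
L(j) = -3 + j (L(j) = j - 1*3 = j - 3 = -3 + j)
V(-184)/L(-90) = -80/(-3 - 90) = -80/(-93) = -80*(-1/93) = 80/93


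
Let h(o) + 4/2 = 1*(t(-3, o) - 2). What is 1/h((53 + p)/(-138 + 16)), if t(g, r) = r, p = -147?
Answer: -61/197 ≈ -0.30964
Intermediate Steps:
h(o) = -4 + o (h(o) = -2 + 1*(o - 2) = -2 + 1*(-2 + o) = -2 + (-2 + o) = -4 + o)
1/h((53 + p)/(-138 + 16)) = 1/(-4 + (53 - 147)/(-138 + 16)) = 1/(-4 - 94/(-122)) = 1/(-4 - 94*(-1/122)) = 1/(-4 + 47/61) = 1/(-197/61) = -61/197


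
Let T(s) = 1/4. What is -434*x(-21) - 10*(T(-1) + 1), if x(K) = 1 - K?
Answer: -19121/2 ≈ -9560.5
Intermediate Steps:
T(s) = ¼ (T(s) = 1*(¼) = ¼)
-434*x(-21) - 10*(T(-1) + 1) = -434*(1 - 1*(-21)) - 10*(¼ + 1) = -434*(1 + 21) - 10*5/4 = -434*22 - 25/2 = -9548 - 25/2 = -19121/2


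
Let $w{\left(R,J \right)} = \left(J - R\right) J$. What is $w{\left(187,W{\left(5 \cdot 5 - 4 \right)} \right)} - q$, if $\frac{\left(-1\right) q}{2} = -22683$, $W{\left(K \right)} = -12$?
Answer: $-42978$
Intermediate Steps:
$q = 45366$ ($q = \left(-2\right) \left(-22683\right) = 45366$)
$w{\left(R,J \right)} = J \left(J - R\right)$
$w{\left(187,W{\left(5 \cdot 5 - 4 \right)} \right)} - q = - 12 \left(-12 - 187\right) - 45366 = \left(-12\right) \left(-199\right) - 45366 = 2388 - 45366 = -42978$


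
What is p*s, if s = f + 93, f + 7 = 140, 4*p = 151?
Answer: 17063/2 ≈ 8531.5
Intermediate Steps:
p = 151/4 (p = (1/4)*151 = 151/4 ≈ 37.750)
f = 133 (f = -7 + 140 = 133)
s = 226 (s = 133 + 93 = 226)
p*s = (151/4)*226 = 17063/2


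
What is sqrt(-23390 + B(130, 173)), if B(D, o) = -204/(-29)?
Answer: I*sqrt(19665074)/29 ≈ 152.91*I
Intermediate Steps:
B(D, o) = 204/29 (B(D, o) = -204*(-1/29) = 204/29)
sqrt(-23390 + B(130, 173)) = sqrt(-23390 + 204/29) = sqrt(-678106/29) = I*sqrt(19665074)/29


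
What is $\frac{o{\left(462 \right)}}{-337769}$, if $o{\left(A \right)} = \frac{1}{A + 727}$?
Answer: $- \frac{1}{401607341} \approx -2.49 \cdot 10^{-9}$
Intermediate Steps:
$o{\left(A \right)} = \frac{1}{727 + A}$
$\frac{o{\left(462 \right)}}{-337769} = \frac{1}{\left(727 + 462\right) \left(-337769\right)} = \frac{1}{1189} \left(- \frac{1}{337769}\right) = - \frac{1}{401607341}$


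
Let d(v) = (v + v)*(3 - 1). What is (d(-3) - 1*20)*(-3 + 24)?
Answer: -672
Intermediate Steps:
d(v) = 4*v (d(v) = (2*v)*2 = 4*v)
(d(-3) - 1*20)*(-3 + 24) = (4*(-3) - 1*20)*(-3 + 24) = (-12 - 20)*21 = -32*21 = -672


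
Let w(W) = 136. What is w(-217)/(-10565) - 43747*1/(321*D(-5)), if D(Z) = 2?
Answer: -462274367/6782730 ≈ -68.155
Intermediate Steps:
w(-217)/(-10565) - 43747*1/(321*D(-5)) = 136/(-10565) - 43747/(321*2) = 136*(-1/10565) - 43747/642 = -136/10565 - 43747*1/642 = -136/10565 - 43747/642 = -462274367/6782730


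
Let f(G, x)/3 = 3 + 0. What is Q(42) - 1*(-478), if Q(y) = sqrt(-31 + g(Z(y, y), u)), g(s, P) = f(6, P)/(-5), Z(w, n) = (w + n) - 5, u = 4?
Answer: 478 + 2*I*sqrt(205)/5 ≈ 478.0 + 5.7271*I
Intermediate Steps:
f(G, x) = 9 (f(G, x) = 3*(3 + 0) = 3*3 = 9)
Z(w, n) = -5 + n + w (Z(w, n) = (n + w) - 5 = -5 + n + w)
g(s, P) = -9/5 (g(s, P) = 9/(-5) = 9*(-1/5) = -9/5)
Q(y) = 2*I*sqrt(205)/5 (Q(y) = sqrt(-31 - 9/5) = sqrt(-164/5) = 2*I*sqrt(205)/5)
Q(42) - 1*(-478) = 2*I*sqrt(205)/5 - 1*(-478) = 2*I*sqrt(205)/5 + 478 = 478 + 2*I*sqrt(205)/5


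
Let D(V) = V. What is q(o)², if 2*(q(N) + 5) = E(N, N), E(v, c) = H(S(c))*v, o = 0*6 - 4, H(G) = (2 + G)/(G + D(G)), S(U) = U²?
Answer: 2401/64 ≈ 37.516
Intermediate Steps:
H(G) = (2 + G)/(2*G) (H(G) = (2 + G)/(G + G) = (2 + G)/((2*G)) = (2 + G)*(1/(2*G)) = (2 + G)/(2*G))
o = -4 (o = 0 - 4 = -4)
E(v, c) = v*(2 + c²)/(2*c²) (E(v, c) = ((2 + c²)/(2*(c²)))*v = ((2 + c²)/(2*c²))*v = v*(2 + c²)/(2*c²))
q(N) = -5 + 1/(2*N) + N/4 (q(N) = -5 + (N/2 + N/N²)/2 = -5 + (N/2 + 1/N)/2 = -5 + (1/N + N/2)/2 = -5 + (1/(2*N) + N/4) = -5 + 1/(2*N) + N/4)
q(o)² = (-5 + (½)/(-4) + (¼)*(-4))² = (-5 + (½)*(-¼) - 1)² = (-5 - ⅛ - 1)² = (-49/8)² = 2401/64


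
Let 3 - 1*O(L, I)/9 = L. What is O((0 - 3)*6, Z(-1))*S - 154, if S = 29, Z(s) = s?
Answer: 5327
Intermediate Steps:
O(L, I) = 27 - 9*L
O((0 - 3)*6, Z(-1))*S - 154 = (27 - 9*(0 - 3)*6)*29 - 154 = (27 - (-27)*6)*29 - 154 = (27 - 9*(-18))*29 - 154 = (27 + 162)*29 - 154 = 189*29 - 154 = 5481 - 154 = 5327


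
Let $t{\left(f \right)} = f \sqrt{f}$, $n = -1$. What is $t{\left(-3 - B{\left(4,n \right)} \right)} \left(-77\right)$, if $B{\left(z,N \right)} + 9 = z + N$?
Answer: $- 231 \sqrt{3} \approx -400.1$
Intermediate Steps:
$B{\left(z,N \right)} = -9 + N + z$ ($B{\left(z,N \right)} = -9 + \left(z + N\right) = -9 + \left(N + z\right) = -9 + N + z$)
$t{\left(f \right)} = f^{\frac{3}{2}}$
$t{\left(-3 - B{\left(4,n \right)} \right)} \left(-77\right) = \left(-3 - \left(-9 - 1 + 4\right)\right)^{\frac{3}{2}} \left(-77\right) = \left(-3 - -6\right)^{\frac{3}{2}} \left(-77\right) = \left(-3 + 6\right)^{\frac{3}{2}} \left(-77\right) = 3^{\frac{3}{2}} \left(-77\right) = 3 \sqrt{3} \left(-77\right) = - 231 \sqrt{3}$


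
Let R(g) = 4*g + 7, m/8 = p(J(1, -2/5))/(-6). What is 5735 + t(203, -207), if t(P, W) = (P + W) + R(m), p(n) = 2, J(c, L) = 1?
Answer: 17182/3 ≈ 5727.3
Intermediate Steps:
m = -8/3 (m = 8*(2/(-6)) = 8*(2*(-⅙)) = 8*(-⅓) = -8/3 ≈ -2.6667)
R(g) = 7 + 4*g
t(P, W) = -11/3 + P + W (t(P, W) = (P + W) + (7 + 4*(-8/3)) = (P + W) + (7 - 32/3) = (P + W) - 11/3 = -11/3 + P + W)
5735 + t(203, -207) = 5735 + (-11/3 + 203 - 207) = 5735 - 23/3 = 17182/3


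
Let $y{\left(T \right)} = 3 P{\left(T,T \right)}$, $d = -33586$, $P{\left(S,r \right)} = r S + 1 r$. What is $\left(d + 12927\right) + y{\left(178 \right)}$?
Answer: $74927$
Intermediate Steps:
$P{\left(S,r \right)} = r + S r$ ($P{\left(S,r \right)} = S r + r = r + S r$)
$y{\left(T \right)} = 3 T \left(1 + T\right)$
$\left(d + 12927\right) + y{\left(178 \right)} = \left(-33586 + 12927\right) + 3 \cdot 178 \left(1 + 178\right) = -20659 + 3 \cdot 178 \cdot 179 = -20659 + 95586 = 74927$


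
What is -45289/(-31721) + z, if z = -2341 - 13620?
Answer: -506253592/31721 ≈ -15960.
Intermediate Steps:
z = -15961
-45289/(-31721) + z = -45289/(-31721) - 15961 = -45289*(-1/31721) - 15961 = 45289/31721 - 15961 = -506253592/31721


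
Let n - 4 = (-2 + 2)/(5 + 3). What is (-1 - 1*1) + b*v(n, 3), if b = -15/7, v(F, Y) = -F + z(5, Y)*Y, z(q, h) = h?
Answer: -89/7 ≈ -12.714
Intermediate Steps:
n = 4 (n = 4 + (-2 + 2)/(5 + 3) = 4 + 0/8 = 4 + 0*(⅛) = 4 + 0 = 4)
v(F, Y) = Y² - F (v(F, Y) = -F + Y*Y = -F + Y² = Y² - F)
b = -15/7 (b = -15*⅐ = -15/7 ≈ -2.1429)
(-1 - 1*1) + b*v(n, 3) = (-1 - 1*1) - 15*(3² - 1*4)/7 = (-1 - 1) - 15*(9 - 4)/7 = -2 - 15/7*5 = -2 - 75/7 = -89/7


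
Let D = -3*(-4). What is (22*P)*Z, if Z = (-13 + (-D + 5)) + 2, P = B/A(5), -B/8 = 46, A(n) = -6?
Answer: -24288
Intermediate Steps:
B = -368 (B = -8*46 = -368)
D = 12
P = 184/3 (P = -368/(-6) = -368*(-⅙) = 184/3 ≈ 61.333)
Z = -18 (Z = (-13 + (-1*12 + 5)) + 2 = (-13 + (-12 + 5)) + 2 = (-13 - 7) + 2 = -20 + 2 = -18)
(22*P)*Z = (22*(184/3))*(-18) = (4048/3)*(-18) = -24288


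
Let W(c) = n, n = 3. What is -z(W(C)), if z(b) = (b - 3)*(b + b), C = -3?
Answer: 0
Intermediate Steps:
W(c) = 3
z(b) = 2*b*(-3 + b) (z(b) = (-3 + b)*(2*b) = 2*b*(-3 + b))
-z(W(C)) = -2*3*(-3 + 3) = -2*3*0 = -1*0 = 0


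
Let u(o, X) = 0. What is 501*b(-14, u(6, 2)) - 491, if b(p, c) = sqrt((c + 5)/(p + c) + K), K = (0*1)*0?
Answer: -491 + 501*I*sqrt(70)/14 ≈ -491.0 + 299.4*I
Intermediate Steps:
K = 0 (K = 0*0 = 0)
b(p, c) = sqrt((5 + c)/(c + p)) (b(p, c) = sqrt((c + 5)/(p + c) + 0) = sqrt((5 + c)/(c + p) + 0) = sqrt((5 + c)/(c + p)))
501*b(-14, u(6, 2)) - 491 = 501*sqrt((5 + 0)/(0 - 14)) - 491 = 501*sqrt(5/(-14)) - 491 = 501*sqrt(-1/14*5) - 491 = 501*sqrt(-5/14) - 491 = 501*(I*sqrt(70)/14) - 491 = 501*I*sqrt(70)/14 - 491 = -491 + 501*I*sqrt(70)/14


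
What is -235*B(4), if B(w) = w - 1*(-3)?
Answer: -1645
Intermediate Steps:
B(w) = 3 + w (B(w) = w + 3 = 3 + w)
-235*B(4) = -235*(3 + 4) = -235*7 = -1645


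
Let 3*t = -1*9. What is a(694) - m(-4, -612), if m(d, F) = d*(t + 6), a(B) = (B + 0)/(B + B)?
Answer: 25/2 ≈ 12.500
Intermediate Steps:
t = -3 (t = (-1*9)/3 = (⅓)*(-9) = -3)
a(B) = ½ (a(B) = B/((2*B)) = B*(1/(2*B)) = ½)
m(d, F) = 3*d (m(d, F) = d*(-3 + 6) = d*3 = 3*d)
a(694) - m(-4, -612) = ½ - 3*(-4) = ½ - 1*(-12) = ½ + 12 = 25/2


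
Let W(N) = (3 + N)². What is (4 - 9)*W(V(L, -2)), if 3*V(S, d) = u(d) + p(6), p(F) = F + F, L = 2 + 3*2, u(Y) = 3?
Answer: -320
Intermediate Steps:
L = 8 (L = 2 + 6 = 8)
p(F) = 2*F
V(S, d) = 5 (V(S, d) = (3 + 2*6)/3 = (3 + 12)/3 = (⅓)*15 = 5)
(4 - 9)*W(V(L, -2)) = (4 - 9)*(3 + 5)² = -5*8² = -5*64 = -320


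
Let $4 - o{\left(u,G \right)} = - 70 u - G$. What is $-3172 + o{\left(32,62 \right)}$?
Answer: $-866$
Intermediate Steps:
$o{\left(u,G \right)} = 4 + G + 70 u$ ($o{\left(u,G \right)} = 4 - \left(- 70 u - G\right) = 4 - \left(- G - 70 u\right) = 4 + \left(G + 70 u\right) = 4 + G + 70 u$)
$-3172 + o{\left(32,62 \right)} = -3172 + \left(4 + 62 + 70 \cdot 32\right) = -3172 + \left(4 + 62 + 2240\right) = -3172 + 2306 = -866$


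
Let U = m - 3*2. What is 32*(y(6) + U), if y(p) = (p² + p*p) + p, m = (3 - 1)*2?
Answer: 2432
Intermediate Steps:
m = 4 (m = 2*2 = 4)
y(p) = p + 2*p² (y(p) = (p² + p²) + p = 2*p² + p = p + 2*p²)
U = -2 (U = 4 - 3*2 = 4 - 6 = -2)
32*(y(6) + U) = 32*(6*(1 + 2*6) - 2) = 32*(6*(1 + 12) - 2) = 32*(6*13 - 2) = 32*(78 - 2) = 32*76 = 2432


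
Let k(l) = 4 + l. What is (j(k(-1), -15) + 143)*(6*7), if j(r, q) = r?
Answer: 6132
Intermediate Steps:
(j(k(-1), -15) + 143)*(6*7) = ((4 - 1) + 143)*(6*7) = (3 + 143)*42 = 146*42 = 6132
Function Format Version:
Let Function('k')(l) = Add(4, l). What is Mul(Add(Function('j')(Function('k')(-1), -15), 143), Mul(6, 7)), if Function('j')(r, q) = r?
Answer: 6132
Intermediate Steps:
Mul(Add(Function('j')(Function('k')(-1), -15), 143), Mul(6, 7)) = Mul(Add(Add(4, -1), 143), Mul(6, 7)) = Mul(Add(3, 143), 42) = Mul(146, 42) = 6132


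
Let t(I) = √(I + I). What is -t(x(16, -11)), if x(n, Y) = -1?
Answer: -I*√2 ≈ -1.4142*I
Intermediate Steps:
t(I) = √2*√I (t(I) = √(2*I) = √2*√I)
-t(x(16, -11)) = -√2*√(-1) = -√2*I = -I*√2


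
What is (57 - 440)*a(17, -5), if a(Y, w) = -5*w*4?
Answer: -38300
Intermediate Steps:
a(Y, w) = -20*w
(57 - 440)*a(17, -5) = (57 - 440)*(-20*(-5)) = -383*100 = -38300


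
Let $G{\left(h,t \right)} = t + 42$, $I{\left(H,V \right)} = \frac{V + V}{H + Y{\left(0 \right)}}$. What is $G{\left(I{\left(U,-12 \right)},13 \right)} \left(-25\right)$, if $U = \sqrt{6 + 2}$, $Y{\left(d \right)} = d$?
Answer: $-1375$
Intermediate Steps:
$U = 2 \sqrt{2}$ ($U = \sqrt{8} = 2 \sqrt{2} \approx 2.8284$)
$I{\left(H,V \right)} = \frac{2 V}{H}$ ($I{\left(H,V \right)} = \frac{V + V}{H + 0} = \frac{2 V}{H}$)
$G{\left(h,t \right)} = 42 + t$
$G{\left(I{\left(U,-12 \right)},13 \right)} \left(-25\right) = \left(42 + 13\right) \left(-25\right) = 55 \left(-25\right) = -1375$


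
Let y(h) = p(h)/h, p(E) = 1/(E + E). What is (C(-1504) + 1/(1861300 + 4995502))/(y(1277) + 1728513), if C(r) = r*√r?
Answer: 1630729/19327516534595073955 - 19620931328*I*√94/5637472551955 ≈ 8.4373e-14 - 0.033744*I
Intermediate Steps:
C(r) = r^(3/2)
p(E) = 1/(2*E)
y(h) = 1/(2*h²) (y(h) = (1/(2*h))/h = 1/(2*h²))
(C(-1504) + 1/(1861300 + 4995502))/(y(1277) + 1728513) = ((-1504)^(3/2) + 1/(1861300 + 4995502))/((½)/1277² + 1728513) = (-6016*I*√94 + 1/6856802)/((½)*(1/1630729) + 1728513) = (-6016*I*√94 + 1/6856802)/(1/3261458 + 1728513) = (1/6856802 - 6016*I*√94)/(5637472551955/3261458) = (1/6856802 - 6016*I*√94)*(3261458/5637472551955) = 1630729/19327516534595073955 - 19620931328*I*√94/5637472551955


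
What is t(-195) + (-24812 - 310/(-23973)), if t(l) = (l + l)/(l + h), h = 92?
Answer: -61256880428/2469219 ≈ -24808.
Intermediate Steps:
t(l) = 2*l/(92 + l) (t(l) = (l + l)/(l + 92) = (2*l)/(92 + l) = 2*l/(92 + l))
t(-195) + (-24812 - 310/(-23973)) = 2*(-195)/(92 - 195) + (-24812 - 310/(-23973)) = 2*(-195)/(-103) + (-24812 - 310*(-1)/23973) = 2*(-195)*(-1/103) + (-24812 - 1*(-310/23973)) = 390/103 + (-24812 + 310/23973) = 390/103 - 594817766/23973 = -61256880428/2469219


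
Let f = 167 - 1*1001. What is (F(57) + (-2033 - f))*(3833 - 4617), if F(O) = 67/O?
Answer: 53528384/57 ≈ 9.3909e+5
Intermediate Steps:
f = -834 (f = 167 - 1001 = -834)
(F(57) + (-2033 - f))*(3833 - 4617) = (67/57 + (-2033 - 1*(-834)))*(3833 - 4617) = (67*(1/57) + (-2033 + 834))*(-784) = (67/57 - 1199)*(-784) = -68276/57*(-784) = 53528384/57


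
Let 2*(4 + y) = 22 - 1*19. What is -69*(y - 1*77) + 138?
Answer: 11247/2 ≈ 5623.5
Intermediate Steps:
y = -5/2 (y = -4 + (22 - 1*19)/2 = -4 + (22 - 19)/2 = -4 + (½)*3 = -4 + 3/2 = -5/2 ≈ -2.5000)
-69*(y - 1*77) + 138 = -69*(-5/2 - 1*77) + 138 = -69*(-5/2 - 77) + 138 = -69*(-159/2) + 138 = 10971/2 + 138 = 11247/2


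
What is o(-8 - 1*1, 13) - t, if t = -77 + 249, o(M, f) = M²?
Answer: -91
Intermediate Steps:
t = 172
o(-8 - 1*1, 13) - t = (-8 - 1*1)² - 1*172 = (-8 - 1)² - 172 = (-9)² - 172 = 81 - 172 = -91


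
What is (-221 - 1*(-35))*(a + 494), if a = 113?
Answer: -112902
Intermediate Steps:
(-221 - 1*(-35))*(a + 494) = (-221 - 1*(-35))*(113 + 494) = (-221 + 35)*607 = -186*607 = -112902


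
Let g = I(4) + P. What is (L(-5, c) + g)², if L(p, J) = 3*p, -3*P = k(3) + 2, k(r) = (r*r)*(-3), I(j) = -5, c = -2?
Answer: 1225/9 ≈ 136.11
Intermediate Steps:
k(r) = -3*r² (k(r) = r²*(-3) = -3*r²)
P = 25/3 (P = -(-3*3² + 2)/3 = -(-3*9 + 2)/3 = -(-27 + 2)/3 = -⅓*(-25) = 25/3 ≈ 8.3333)
g = 10/3 (g = -5 + 25/3 = 10/3 ≈ 3.3333)
(L(-5, c) + g)² = (3*(-5) + 10/3)² = (-15 + 10/3)² = (-35/3)² = 1225/9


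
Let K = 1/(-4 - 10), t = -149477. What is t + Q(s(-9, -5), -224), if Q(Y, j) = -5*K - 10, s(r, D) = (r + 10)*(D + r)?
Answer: -2092813/14 ≈ -1.4949e+5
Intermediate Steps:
K = -1/14 (K = 1/(-14) = -1/14 ≈ -0.071429)
s(r, D) = (10 + r)*(D + r)
Q(Y, j) = -135/14 (Q(Y, j) = -5*(-1/14) - 10 = 5/14 - 10 = -135/14)
t + Q(s(-9, -5), -224) = -149477 - 135/14 = -2092813/14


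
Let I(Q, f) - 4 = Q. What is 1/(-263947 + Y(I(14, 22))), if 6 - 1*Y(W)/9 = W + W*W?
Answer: -1/266971 ≈ -3.7457e-6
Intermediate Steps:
I(Q, f) = 4 + Q
Y(W) = 54 - 9*W - 9*W**2 (Y(W) = 54 - 9*(W + W*W) = 54 - 9*(W + W**2) = 54 + (-9*W - 9*W**2) = 54 - 9*W - 9*W**2)
1/(-263947 + Y(I(14, 22))) = 1/(-263947 + (54 - 9*(4 + 14) - 9*(4 + 14)**2)) = 1/(-263947 + (54 - 9*18 - 9*18**2)) = 1/(-263947 + (54 - 162 - 9*324)) = 1/(-263947 + (54 - 162 - 2916)) = 1/(-263947 - 3024) = 1/(-266971) = -1/266971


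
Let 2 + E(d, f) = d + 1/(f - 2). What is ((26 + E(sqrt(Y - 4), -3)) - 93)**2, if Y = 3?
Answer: 119691/25 - 692*I/5 ≈ 4787.6 - 138.4*I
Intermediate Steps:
E(d, f) = -2 + d + 1/(-2 + f) (E(d, f) = -2 + (d + 1/(f - 2)) = -2 + (d + 1/(-2 + f)) = -2 + d + 1/(-2 + f))
((26 + E(sqrt(Y - 4), -3)) - 93)**2 = ((26 + (5 - 2*sqrt(3 - 4) - 2*(-3) + sqrt(3 - 4)*(-3))/(-2 - 3)) - 93)**2 = ((26 + (5 - 2*I + 6 + sqrt(-1)*(-3))/(-5)) - 93)**2 = ((26 - (5 - 2*I + 6 + I*(-3))/5) - 93)**2 = ((26 - (5 - 2*I + 6 - 3*I)/5) - 93)**2 = ((26 - (11 - 5*I)/5) - 93)**2 = ((26 + (-11/5 + I)) - 93)**2 = ((119/5 + I) - 93)**2 = (-346/5 + I)**2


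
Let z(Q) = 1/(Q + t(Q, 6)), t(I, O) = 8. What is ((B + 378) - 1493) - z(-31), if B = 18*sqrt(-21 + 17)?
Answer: -25644/23 + 36*I ≈ -1115.0 + 36.0*I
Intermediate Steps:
B = 36*I (B = 18*sqrt(-4) = 18*(2*I) = 36*I ≈ 36.0*I)
z(Q) = 1/(8 + Q) (z(Q) = 1/(Q + 8) = 1/(8 + Q))
((B + 378) - 1493) - z(-31) = ((36*I + 378) - 1493) - 1/(8 - 31) = ((378 + 36*I) - 1493) - 1/(-23) = (-1115 + 36*I) - 1*(-1/23) = (-1115 + 36*I) + 1/23 = -25644/23 + 36*I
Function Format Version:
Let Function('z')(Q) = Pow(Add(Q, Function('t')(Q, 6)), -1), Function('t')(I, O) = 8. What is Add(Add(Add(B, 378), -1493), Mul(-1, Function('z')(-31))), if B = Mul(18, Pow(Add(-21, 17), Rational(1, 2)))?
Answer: Add(Rational(-25644, 23), Mul(36, I)) ≈ Add(-1115.0, Mul(36.000, I))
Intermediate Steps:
B = Mul(36, I) (B = Mul(18, Pow(-4, Rational(1, 2))) = Mul(18, Mul(2, I)) = Mul(36, I) ≈ Mul(36.000, I))
Function('z')(Q) = Pow(Add(8, Q), -1) (Function('z')(Q) = Pow(Add(Q, 8), -1) = Pow(Add(8, Q), -1))
Add(Add(Add(B, 378), -1493), Mul(-1, Function('z')(-31))) = Add(Add(Add(Mul(36, I), 378), -1493), Mul(-1, Pow(Add(8, -31), -1))) = Add(Add(Add(378, Mul(36, I)), -1493), Mul(-1, Pow(-23, -1))) = Add(Add(-1115, Mul(36, I)), Mul(-1, Rational(-1, 23))) = Add(Add(-1115, Mul(36, I)), Rational(1, 23)) = Add(Rational(-25644, 23), Mul(36, I))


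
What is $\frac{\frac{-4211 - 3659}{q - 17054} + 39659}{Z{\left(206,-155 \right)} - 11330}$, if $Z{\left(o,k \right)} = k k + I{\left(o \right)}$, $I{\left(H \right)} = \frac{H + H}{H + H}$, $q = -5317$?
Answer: $\frac{887219359}{284022216} \approx 3.1238$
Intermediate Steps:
$I{\left(H \right)} = 1$ ($I{\left(H \right)} = \frac{2 H}{2 H} = 2 H \frac{1}{2 H} = 1$)
$Z{\left(o,k \right)} = 1 + k^{2}$ ($Z{\left(o,k \right)} = k k + 1 = k^{2} + 1 = 1 + k^{2}$)
$\frac{\frac{-4211 - 3659}{q - 17054} + 39659}{Z{\left(206,-155 \right)} - 11330} = \frac{\frac{-4211 - 3659}{-5317 - 17054} + 39659}{\left(1 + \left(-155\right)^{2}\right) - 11330} = \frac{- \frac{7870}{-22371} + 39659}{\left(1 + 24025\right) - 11330} = \frac{\left(-7870\right) \left(- \frac{1}{22371}\right) + 39659}{24026 - 11330} = \frac{\frac{7870}{22371} + 39659}{12696} = \frac{887219359}{22371} \cdot \frac{1}{12696} = \frac{887219359}{284022216}$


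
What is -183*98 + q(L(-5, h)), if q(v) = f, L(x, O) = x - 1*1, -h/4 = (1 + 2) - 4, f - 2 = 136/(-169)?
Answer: -3030644/169 ≈ -17933.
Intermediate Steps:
f = 202/169 (f = 2 + 136/(-169) = 2 + 136*(-1/169) = 2 - 136/169 = 202/169 ≈ 1.1953)
h = 4 (h = -4*((1 + 2) - 4) = -4*(3 - 4) = -4*(-1) = 4)
L(x, O) = -1 + x (L(x, O) = x - 1 = -1 + x)
q(v) = 202/169
-183*98 + q(L(-5, h)) = -183*98 + 202/169 = -17934 + 202/169 = -3030644/169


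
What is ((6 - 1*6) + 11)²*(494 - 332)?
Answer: 19602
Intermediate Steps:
((6 - 1*6) + 11)²*(494 - 332) = ((6 - 6) + 11)²*162 = (0 + 11)²*162 = 11²*162 = 121*162 = 19602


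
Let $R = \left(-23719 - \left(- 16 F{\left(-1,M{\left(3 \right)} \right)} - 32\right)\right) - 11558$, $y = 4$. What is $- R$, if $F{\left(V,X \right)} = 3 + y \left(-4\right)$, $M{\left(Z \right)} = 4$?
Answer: $35453$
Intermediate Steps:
$F{\left(V,X \right)} = -13$ ($F{\left(V,X \right)} = 3 + 4 \left(-4\right) = 3 - 16 = -13$)
$R = -35453$ ($R = \left(-23719 - \left(\left(-16\right) \left(-13\right) - 32\right)\right) - 11558 = \left(-23719 - \left(208 - 32\right)\right) - 11558 = \left(-23719 - 176\right) - 11558 = -23895 - 11558 = -35453$)
$- R = \left(-1\right) \left(-35453\right) = 35453$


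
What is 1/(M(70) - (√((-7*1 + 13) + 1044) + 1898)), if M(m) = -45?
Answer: -1943/3774199 + 5*√42/3774199 ≈ -0.00050623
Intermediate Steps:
1/(M(70) - (√((-7*1 + 13) + 1044) + 1898)) = 1/(-45 - (√((-7*1 + 13) + 1044) + 1898)) = 1/(-45 - (√((-7 + 13) + 1044) + 1898)) = 1/(-45 - (√(6 + 1044) + 1898)) = 1/(-45 - (√1050 + 1898)) = 1/(-45 - (5*√42 + 1898)) = 1/(-45 - (1898 + 5*√42)) = 1/(-45 + (-1898 - 5*√42)) = 1/(-1943 - 5*√42)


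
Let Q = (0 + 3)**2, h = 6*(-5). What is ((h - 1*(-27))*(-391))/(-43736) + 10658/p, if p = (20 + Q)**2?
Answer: 465151795/36781976 ≈ 12.646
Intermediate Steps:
h = -30
Q = 9 (Q = 3**2 = 9)
p = 841 (p = (20 + 9)**2 = 29**2 = 841)
((h - 1*(-27))*(-391))/(-43736) + 10658/p = ((-30 - 1*(-27))*(-391))/(-43736) + 10658/841 = ((-30 + 27)*(-391))*(-1/43736) + 10658*(1/841) = -3*(-391)*(-1/43736) + 10658/841 = 1173*(-1/43736) + 10658/841 = -1173/43736 + 10658/841 = 465151795/36781976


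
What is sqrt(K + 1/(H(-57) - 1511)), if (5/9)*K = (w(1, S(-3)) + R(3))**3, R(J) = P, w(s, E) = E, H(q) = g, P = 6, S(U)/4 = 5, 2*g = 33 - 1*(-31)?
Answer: sqrt(1730090798745)/7395 ≈ 177.87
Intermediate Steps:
g = 32 (g = (33 - 1*(-31))/2 = (33 + 31)/2 = (1/2)*64 = 32)
S(U) = 20 (S(U) = 4*5 = 20)
H(q) = 32
R(J) = 6
K = 158184/5 (K = 9*(20 + 6)**3/5 = (9/5)*26**3 = (9/5)*17576 = 158184/5 ≈ 31637.)
sqrt(K + 1/(H(-57) - 1511)) = sqrt(158184/5 + 1/(32 - 1511)) = sqrt(158184/5 + 1/(-1479)) = sqrt(158184/5 - 1/1479) = sqrt(233954131/7395) = sqrt(1730090798745)/7395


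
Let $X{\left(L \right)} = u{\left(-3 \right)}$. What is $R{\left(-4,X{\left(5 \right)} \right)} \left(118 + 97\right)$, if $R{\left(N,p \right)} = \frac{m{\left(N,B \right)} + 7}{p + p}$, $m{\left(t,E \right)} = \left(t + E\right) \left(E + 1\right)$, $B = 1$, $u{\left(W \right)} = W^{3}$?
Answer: $- \frac{215}{54} \approx -3.9815$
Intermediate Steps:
$m{\left(t,E \right)} = \left(1 + E\right) \left(E + t\right)$ ($m{\left(t,E \right)} = \left(E + t\right) \left(1 + E\right) = \left(1 + E\right) \left(E + t\right)$)
$X{\left(L \right)} = -27$ ($X{\left(L \right)} = \left(-3\right)^{3} = -27$)
$R{\left(N,p \right)} = \frac{9 + 2 N}{2 p}$ ($R{\left(N,p \right)} = \frac{\left(1 + N + 1^{2} + 1 N\right) + 7}{p + p} = \frac{\left(1 + N + 1 + N\right) + 7}{2 p} = \left(\left(2 + 2 N\right) + 7\right) \frac{1}{2 p} = \left(9 + 2 N\right) \frac{1}{2 p} = \frac{9 + 2 N}{2 p}$)
$R{\left(-4,X{\left(5 \right)} \right)} \left(118 + 97\right) = \frac{\frac{9}{2} - 4}{-27} \left(118 + 97\right) = \left(- \frac{1}{27}\right) \frac{1}{2} \cdot 215 = \left(- \frac{1}{54}\right) 215 = - \frac{215}{54}$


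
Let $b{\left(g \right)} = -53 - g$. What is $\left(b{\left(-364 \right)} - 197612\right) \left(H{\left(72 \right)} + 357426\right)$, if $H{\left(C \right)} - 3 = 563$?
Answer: $-70632179592$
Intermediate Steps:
$H{\left(C \right)} = 566$ ($H{\left(C \right)} = 3 + 563 = 566$)
$\left(b{\left(-364 \right)} - 197612\right) \left(H{\left(72 \right)} + 357426\right) = \left(\left(-53 - -364\right) - 197612\right) \left(566 + 357426\right) = \left(\left(-53 + 364\right) - 197612\right) 357992 = \left(311 - 197612\right) 357992 = \left(-197301\right) 357992 = -70632179592$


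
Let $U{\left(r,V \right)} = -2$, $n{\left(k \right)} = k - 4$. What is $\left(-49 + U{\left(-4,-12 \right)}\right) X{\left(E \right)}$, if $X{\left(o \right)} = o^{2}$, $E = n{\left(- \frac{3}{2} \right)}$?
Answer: $- \frac{6171}{4} \approx -1542.8$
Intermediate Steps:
$n{\left(k \right)} = -4 + k$
$E = - \frac{11}{2}$ ($E = -4 - \frac{3}{2} = - \frac{11}{2} \approx -5.5$)
$\left(-49 + U{\left(-4,-12 \right)}\right) X{\left(E \right)} = \left(-49 - 2\right) \left(- \frac{11}{2}\right)^{2} = \left(-51\right) \frac{121}{4} = - \frac{6171}{4}$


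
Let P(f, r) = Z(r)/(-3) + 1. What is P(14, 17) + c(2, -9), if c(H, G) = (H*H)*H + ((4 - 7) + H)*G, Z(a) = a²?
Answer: -235/3 ≈ -78.333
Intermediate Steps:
P(f, r) = 1 - r²/3 (P(f, r) = r²/(-3) + 1 = r²*(-⅓) + 1 = -r²/3 + 1 = 1 - r²/3)
c(H, G) = H³ + G*(-3 + H) (c(H, G) = H²*H + (-3 + H)*G = H³ + G*(-3 + H))
P(14, 17) + c(2, -9) = (1 - ⅓*17²) + (2³ - 3*(-9) - 9*2) = (1 - ⅓*289) + (8 + 27 - 18) = (1 - 289/3) + 17 = -286/3 + 17 = -235/3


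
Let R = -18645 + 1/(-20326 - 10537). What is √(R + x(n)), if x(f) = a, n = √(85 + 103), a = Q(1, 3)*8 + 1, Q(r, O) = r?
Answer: I*√17751251625947/30863 ≈ 136.51*I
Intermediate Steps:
a = 9 (a = 1*8 + 1 = 8 + 1 = 9)
R = -575440636/30863 (R = -18645 + 1/(-30863) = -18645 - 1/30863 = -575440636/30863 ≈ -18645.)
n = 2*√47 (n = √188 = 2*√47 ≈ 13.711)
x(f) = 9
√(R + x(n)) = √(-575440636/30863 + 9) = √(-575162869/30863) = I*√17751251625947/30863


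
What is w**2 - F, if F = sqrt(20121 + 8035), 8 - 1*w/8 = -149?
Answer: 1577536 - 2*sqrt(7039) ≈ 1.5774e+6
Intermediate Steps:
w = 1256 (w = 64 - 8*(-149) = 64 + 1192 = 1256)
F = 2*sqrt(7039) (F = sqrt(28156) = 2*sqrt(7039) ≈ 167.80)
w**2 - F = 1256**2 - 2*sqrt(7039) = 1577536 - 2*sqrt(7039)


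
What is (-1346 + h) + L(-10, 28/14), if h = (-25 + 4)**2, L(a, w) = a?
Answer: -915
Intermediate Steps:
h = 441 (h = (-21)**2 = 441)
(-1346 + h) + L(-10, 28/14) = (-1346 + 441) - 10 = -905 - 10 = -915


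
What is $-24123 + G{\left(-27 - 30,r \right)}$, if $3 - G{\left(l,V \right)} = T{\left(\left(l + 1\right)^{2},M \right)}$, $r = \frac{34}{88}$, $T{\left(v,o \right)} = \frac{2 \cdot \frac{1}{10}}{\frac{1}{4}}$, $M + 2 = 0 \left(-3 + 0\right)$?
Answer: $- \frac{120604}{5} \approx -24121.0$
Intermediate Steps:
$M = -2$ ($M = -2 + 0 \left(-3 + 0\right) = -2 + 0 \left(-3\right) = -2 + 0 = -2$)
$T{\left(v,o \right)} = \frac{4}{5}$ ($T{\left(v,o \right)} = 2 \cdot \frac{1}{10} \frac{1}{\frac{1}{4}} = \frac{1}{5} \cdot 4 = \frac{4}{5}$)
$r = \frac{17}{44}$ ($r = 34 \cdot \frac{1}{88} = \frac{17}{44} \approx 0.38636$)
$G{\left(l,V \right)} = \frac{11}{5}$ ($G{\left(l,V \right)} = 3 - \frac{4}{5} = \frac{11}{5}$)
$-24123 + G{\left(-27 - 30,r \right)} = -24123 + \frac{11}{5} = - \frac{120604}{5}$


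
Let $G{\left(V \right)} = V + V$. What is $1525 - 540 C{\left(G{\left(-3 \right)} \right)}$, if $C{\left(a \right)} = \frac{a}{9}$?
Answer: $1885$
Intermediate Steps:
$G{\left(V \right)} = 2 V$
$C{\left(a \right)} = \frac{a}{9}$ ($C{\left(a \right)} = a \frac{1}{9} = \frac{a}{9}$)
$1525 - 540 C{\left(G{\left(-3 \right)} \right)} = 1525 - 540 \frac{2 \left(-3\right)}{9} = 1525 - 540 \cdot \frac{1}{9} \left(-6\right) = 1525 - -360 = 1525 + 360 = 1885$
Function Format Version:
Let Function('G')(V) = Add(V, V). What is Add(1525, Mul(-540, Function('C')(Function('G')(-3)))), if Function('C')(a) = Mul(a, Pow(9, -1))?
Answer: 1885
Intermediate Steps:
Function('G')(V) = Mul(2, V)
Function('C')(a) = Mul(Rational(1, 9), a) (Function('C')(a) = Mul(a, Rational(1, 9)) = Mul(Rational(1, 9), a))
Add(1525, Mul(-540, Function('C')(Function('G')(-3)))) = Add(1525, Mul(-540, Mul(Rational(1, 9), Mul(2, -3)))) = Add(1525, Mul(-540, Mul(Rational(1, 9), -6))) = Add(1525, Mul(-540, Rational(-2, 3))) = Add(1525, 360) = 1885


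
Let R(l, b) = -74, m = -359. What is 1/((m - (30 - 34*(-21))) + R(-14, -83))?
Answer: -1/1177 ≈ -0.00084962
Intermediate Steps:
1/((m - (30 - 34*(-21))) + R(-14, -83)) = 1/((-359 - (30 - 34*(-21))) - 74) = 1/((-359 - (30 + 714)) - 74) = 1/((-359 - 1*744) - 74) = 1/((-359 - 744) - 74) = 1/(-1103 - 74) = 1/(-1177) = -1/1177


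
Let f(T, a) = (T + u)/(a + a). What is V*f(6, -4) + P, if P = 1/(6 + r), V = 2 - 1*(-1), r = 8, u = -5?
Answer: -17/56 ≈ -0.30357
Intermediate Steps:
V = 3 (V = 2 + 1 = 3)
f(T, a) = (-5 + T)/(2*a) (f(T, a) = (T - 5)/(a + a) = (-5 + T)/((2*a)) = (-5 + T)*(1/(2*a)) = (-5 + T)/(2*a))
P = 1/14 (P = 1/(6 + 8) = 1/14 ≈ 0.071429)
V*f(6, -4) + P = 3*((½)*(-5 + 6)/(-4)) + 1/14 = 3*((½)*(-¼)*1) + 1/14 = 3*(-⅛) + 1/14 = -3/8 + 1/14 = -17/56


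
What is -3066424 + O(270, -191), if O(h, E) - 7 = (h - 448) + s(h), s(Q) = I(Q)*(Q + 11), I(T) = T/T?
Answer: -3066314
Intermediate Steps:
I(T) = 1
s(Q) = 11 + Q (s(Q) = 1*(Q + 11) = 1*(11 + Q) = 11 + Q)
O(h, E) = -430 + 2*h (O(h, E) = 7 + ((h - 448) + (11 + h)) = 7 + ((-448 + h) + (11 + h)) = 7 + (-437 + 2*h) = -430 + 2*h)
-3066424 + O(270, -191) = -3066424 + (-430 + 2*270) = -3066424 + (-430 + 540) = -3066424 + 110 = -3066314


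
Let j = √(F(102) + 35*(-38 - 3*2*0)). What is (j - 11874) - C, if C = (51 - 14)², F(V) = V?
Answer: -13243 + 2*I*√307 ≈ -13243.0 + 35.043*I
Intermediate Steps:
j = 2*I*√307 (j = √(102 + 35*(-38 - 3*2*0)) = √(102 + 35*(-38 - 6*0)) = √(102 + 35*(-38 + 0)) = √(102 + 35*(-38)) = √(102 - 1330) = √(-1228) = 2*I*√307 ≈ 35.043*I)
C = 1369 (C = 37² = 1369)
(j - 11874) - C = (2*I*√307 - 11874) - 1*1369 = (-11874 + 2*I*√307) - 1369 = -13243 + 2*I*√307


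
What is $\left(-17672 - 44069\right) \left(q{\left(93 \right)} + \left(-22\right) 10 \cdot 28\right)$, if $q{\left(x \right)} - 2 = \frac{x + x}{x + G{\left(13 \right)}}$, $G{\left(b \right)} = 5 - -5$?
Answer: $\frac{39149227208}{103} \approx 3.8009 \cdot 10^{8}$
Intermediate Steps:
$G{\left(b \right)} = 10$ ($G{\left(b \right)} = 5 + 5 = 10$)
$q{\left(x \right)} = 2 + \frac{2 x}{10 + x}$ ($q{\left(x \right)} = 2 + \frac{x + x}{x + 10} = 2 + \frac{2 x}{10 + x}$)
$\left(-17672 - 44069\right) \left(q{\left(93 \right)} + \left(-22\right) 10 \cdot 28\right) = \left(-17672 - 44069\right) \left(\frac{4 \left(5 + 93\right)}{10 + 93} + \left(-22\right) 10 \cdot 28\right) = - 61741 \left(4 \cdot \frac{1}{103} \cdot 98 - 6160\right) = - 61741 \left(\frac{392}{103} - 6160\right) = \left(-61741\right) \left(- \frac{634088}{103}\right) = \frac{39149227208}{103}$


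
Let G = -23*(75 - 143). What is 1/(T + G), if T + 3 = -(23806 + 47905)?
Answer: -1/70150 ≈ -1.4255e-5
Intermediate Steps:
T = -71714 (T = -3 - (23806 + 47905) = -3 - 1*71711 = -3 - 71711 = -71714)
G = 1564 (G = -23*(-68) = 1564)
1/(T + G) = 1/(-71714 + 1564) = 1/(-70150) = -1/70150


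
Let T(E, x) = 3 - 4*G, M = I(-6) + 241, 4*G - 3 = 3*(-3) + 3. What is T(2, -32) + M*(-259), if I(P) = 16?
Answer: -66557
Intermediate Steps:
G = -3/4 (G = 3/4 + (3*(-3) + 3)/4 = 3/4 + (-9 + 3)/4 = 3/4 + (1/4)*(-6) = 3/4 - 3/2 = -3/4 ≈ -0.75000)
M = 257 (M = 16 + 241 = 257)
T(E, x) = 6 (T(E, x) = 3 - 4*(-3/4) = 3 + 3 = 6)
T(2, -32) + M*(-259) = 6 + 257*(-259) = 6 - 66563 = -66557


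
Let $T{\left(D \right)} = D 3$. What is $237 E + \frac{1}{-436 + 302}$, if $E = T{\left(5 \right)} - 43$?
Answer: $- \frac{889225}{134} \approx -6636.0$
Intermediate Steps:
$T{\left(D \right)} = 3 D$
$E = -28$ ($E = 3 \cdot 5 - 43 = 15 - 43 = -28$)
$237 E + \frac{1}{-436 + 302} = 237 \left(-28\right) + \frac{1}{-436 + 302} = -6636 + \frac{1}{-134} = -6636 - \frac{1}{134} = - \frac{889225}{134}$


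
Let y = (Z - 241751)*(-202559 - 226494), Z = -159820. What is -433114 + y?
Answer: 172294809149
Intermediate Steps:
y = 172295242263 (y = (-159820 - 241751)*(-202559 - 226494) = -401571*(-429053) = 172295242263)
-433114 + y = -433114 + 172295242263 = 172294809149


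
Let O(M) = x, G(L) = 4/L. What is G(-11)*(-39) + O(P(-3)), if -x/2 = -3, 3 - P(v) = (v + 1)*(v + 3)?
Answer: 222/11 ≈ 20.182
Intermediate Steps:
P(v) = 3 - (1 + v)*(3 + v) (P(v) = 3 - (v + 1)*(v + 3) = 3 - (1 + v)*(3 + v))
x = 6 (x = -2*(-3) = 6)
O(M) = 6
G(-11)*(-39) + O(P(-3)) = (4/(-11))*(-39) + 6 = (4*(-1/11))*(-39) + 6 = -4/11*(-39) + 6 = 156/11 + 6 = 222/11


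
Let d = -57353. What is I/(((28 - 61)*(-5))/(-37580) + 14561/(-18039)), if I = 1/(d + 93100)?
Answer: -135581124/3933448419961 ≈ -3.4469e-5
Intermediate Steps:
I = 1/35747 (I = 1/(-57353 + 93100) = 1/35747 ≈ 2.7974e-5)
I/(((28 - 61)*(-5))/(-37580) + 14561/(-18039)) = 1/(35747*(((28 - 61)*(-5))/(-37580) + 14561/(-18039))) = 1/(35747*(-33*(-5)*(-1/37580) + 14561*(-1/18039))) = 1/(35747*(165*(-1/37580) - 14561/18039)) = 1/(35747*(-33/7516 - 14561/18039)) = 1/(35747*(-110035763/135581124)) = (1/35747)*(-135581124/110035763) = -135581124/3933448419961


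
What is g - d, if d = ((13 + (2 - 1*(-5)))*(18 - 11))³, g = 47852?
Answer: -2696148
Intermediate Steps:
d = 2744000 (d = ((13 + (2 + 5))*7)³ = ((13 + 7)*7)³ = (20*7)³ = 140³ = 2744000)
g - d = 47852 - 1*2744000 = 47852 - 2744000 = -2696148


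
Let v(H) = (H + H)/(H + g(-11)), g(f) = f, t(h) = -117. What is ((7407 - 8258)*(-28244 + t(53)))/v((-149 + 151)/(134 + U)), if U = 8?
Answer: -9412732290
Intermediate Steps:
v(H) = 2*H/(-11 + H) (v(H) = (H + H)/(H - 11) = (2*H)/(-11 + H) = 2*H/(-11 + H))
((7407 - 8258)*(-28244 + t(53)))/v((-149 + 151)/(134 + U)) = ((7407 - 8258)*(-28244 - 117))/((2*((-149 + 151)/(134 + 8))/(-11 + (-149 + 151)/(134 + 8)))) = (-851*(-28361))/((2*(2/142)/(-11 + 2/142))) = 24135211/((2*(2*(1/142))/(-11 + 2*(1/142)))) = 24135211/((2*(1/71)/(-11 + 1/71))) = 24135211/((2*(1/71)/(-780/71))) = 24135211/((2*(1/71)*(-71/780))) = 24135211/(-1/390) = 24135211*(-390) = -9412732290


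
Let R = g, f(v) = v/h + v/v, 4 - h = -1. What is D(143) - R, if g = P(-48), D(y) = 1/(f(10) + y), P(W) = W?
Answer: 7009/146 ≈ 48.007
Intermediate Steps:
h = 5 (h = 4 - 1*(-1) = 4 + 1 = 5)
f(v) = 1 + v/5 (f(v) = v/5 + v/v = v*(⅕) + 1 = v/5 + 1 = 1 + v/5)
D(y) = 1/(3 + y) (D(y) = 1/((1 + (⅕)*10) + y) = 1/((1 + 2) + y) = 1/(3 + y))
g = -48
R = -48
D(143) - R = 1/(3 + 143) - 1*(-48) = 1/146 + 48 = 7009/146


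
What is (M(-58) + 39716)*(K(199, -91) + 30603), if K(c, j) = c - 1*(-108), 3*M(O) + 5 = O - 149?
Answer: 3676311760/3 ≈ 1.2254e+9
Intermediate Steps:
M(O) = -154/3 + O/3 (M(O) = -5/3 + (O - 149)/3 = -5/3 + (-149 + O)/3 = -5/3 + (-149/3 + O/3) = -154/3 + O/3)
K(c, j) = 108 + c (K(c, j) = c + 108 = 108 + c)
(M(-58) + 39716)*(K(199, -91) + 30603) = ((-154/3 + (1/3)*(-58)) + 39716)*((108 + 199) + 30603) = ((-154/3 - 58/3) + 39716)*(307 + 30603) = (-212/3 + 39716)*30910 = (118936/3)*30910 = 3676311760/3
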